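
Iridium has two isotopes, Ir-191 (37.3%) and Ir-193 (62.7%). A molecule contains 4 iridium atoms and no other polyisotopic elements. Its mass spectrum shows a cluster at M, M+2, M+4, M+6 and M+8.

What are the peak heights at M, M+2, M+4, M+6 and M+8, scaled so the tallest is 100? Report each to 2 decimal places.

The 4 Ir atoms are independent, so intensities follow the terms of (0.373 + 0.627)^4.
P(M) = 0.373^4 = 0.019357
P(M+2) = 4 × 0.373^3 × 0.627^1 = 0.130153
P(M+4) = 6 × 0.373^2 × 0.627^2 = 0.328174
P(M+6) = 4 × 0.373^1 × 0.627^3 = 0.367766
P(M+8) = 0.627^4 = 0.154550
The M+6 peak is largest (0.367766); scaling to 100 gives 5.26 : 35.39 : 89.23 : 100.00 : 42.02.

5.26 : 35.39 : 89.23 : 100.00 : 42.02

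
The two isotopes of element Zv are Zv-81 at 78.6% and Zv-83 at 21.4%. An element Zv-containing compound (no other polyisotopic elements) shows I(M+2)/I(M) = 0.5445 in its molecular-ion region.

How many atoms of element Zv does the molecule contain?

The M+2/M ratio from n Zv atoms is n · q/p = n · 0.214/0.786.
n = 0.5445 × 0.786/0.214 = 2.00 ≈ 2

2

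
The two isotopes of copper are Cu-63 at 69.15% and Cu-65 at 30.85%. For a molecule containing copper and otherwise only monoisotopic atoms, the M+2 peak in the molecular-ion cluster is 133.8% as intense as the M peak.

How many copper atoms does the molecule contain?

3

With n Cu atoms, P(M+2)/P(M) = C(n,1)·p^(n−1)q / p^n = n·q/p = n · 0.3085/0.6915.
n = 1.338 × 0.6915/0.3085 = 3.00 ≈ 3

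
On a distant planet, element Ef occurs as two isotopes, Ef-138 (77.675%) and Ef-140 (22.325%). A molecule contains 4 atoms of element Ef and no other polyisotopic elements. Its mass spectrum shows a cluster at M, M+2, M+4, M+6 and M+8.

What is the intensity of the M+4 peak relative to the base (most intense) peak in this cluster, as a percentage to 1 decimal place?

Binomial terms of (0.77675 + 0.22325)^4: M 0.3640, M+2 0.4185, M+4 0.1804, M+6 0.0346, M+8 0.0025 → M+2 is the base peak.
P(M+2) = C(4,1) × 0.77675^3 × 0.22325^1 = 4 × 0.46864478 × 0.22325 = 0.418500 (base)
P(M+4) = C(4,2) × 0.77675^2 × 0.22325^2 = 6 × 0.60334056 × 0.04984056 = 0.180425
Relative intensity = 0.180425 / 0.418500 × 100 = 43.1

43.1%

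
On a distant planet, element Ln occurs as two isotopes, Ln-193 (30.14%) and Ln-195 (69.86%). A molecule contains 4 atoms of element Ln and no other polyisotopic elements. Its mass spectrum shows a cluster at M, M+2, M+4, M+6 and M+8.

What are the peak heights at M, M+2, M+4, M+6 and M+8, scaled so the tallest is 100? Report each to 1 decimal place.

2.0 : 18.6 : 64.7 : 100.0 : 57.9

The 4 Ln atoms are independent, so intensities follow the terms of (0.3014 + 0.6986)^4.
P(M) = 0.3014^4 = 0.008252
P(M+2) = 4 × 0.3014^3 × 0.6986^1 = 0.076510
P(M+4) = 6 × 0.3014^2 × 0.6986^2 = 0.266008
P(M+6) = 4 × 0.3014^1 × 0.6986^3 = 0.411045
P(M+8) = 0.6986^4 = 0.238185
The M+6 peak is largest (0.411045); scaling to 100 gives 2.0 : 18.6 : 64.7 : 100.0 : 57.9.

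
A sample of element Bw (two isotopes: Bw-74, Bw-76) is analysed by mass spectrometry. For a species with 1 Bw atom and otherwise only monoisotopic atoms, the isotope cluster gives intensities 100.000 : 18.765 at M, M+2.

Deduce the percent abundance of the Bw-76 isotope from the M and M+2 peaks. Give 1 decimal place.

Write p for the Bw-74 fraction. I(M+2)/I(M) = [C(1,1)·p^0·(1−p)] / p^1 = 1·(1−p)/p = 18.765/100.000 = 0.1877
(1−p)/p = 0.1877/1 = 0.1877  ⇒  p = 1/(1 + 0.1877) = 0.8420
Bw-74: 84.2%, Bw-76: 15.8%.

15.8%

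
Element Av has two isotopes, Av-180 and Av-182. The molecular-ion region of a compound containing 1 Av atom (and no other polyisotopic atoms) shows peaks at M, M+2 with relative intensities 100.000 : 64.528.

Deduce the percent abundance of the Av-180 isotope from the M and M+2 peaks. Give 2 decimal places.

Write p for the Av-180 fraction. I(M+2)/I(M) = [C(1,1)·p^0·(1−p)] / p^1 = 1·(1−p)/p = 64.528/100.000 = 0.6453
(1−p)/p = 0.6453/1 = 0.6453  ⇒  p = 1/(1 + 0.6453) = 0.6078
Av-180: 60.78%, Av-182: 39.22%.

60.78%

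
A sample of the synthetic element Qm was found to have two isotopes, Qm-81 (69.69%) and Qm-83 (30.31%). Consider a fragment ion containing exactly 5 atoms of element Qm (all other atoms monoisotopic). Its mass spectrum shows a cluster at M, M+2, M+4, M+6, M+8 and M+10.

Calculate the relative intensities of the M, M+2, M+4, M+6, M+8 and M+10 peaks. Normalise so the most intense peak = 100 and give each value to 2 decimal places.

Expanding (0.6969 + 0.3031)^5:
P(M) = 0.6969^5 = 0.164381
P(M+2) = 5 × 0.6969^4 × 0.3031^1 = 0.357469
P(M+4) = 10 × 0.6969^3 × 0.3031^2 = 0.310945
P(M+6) = 10 × 0.6969^2 × 0.3031^3 = 0.135238
P(M+8) = 5 × 0.6969^1 × 0.3031^4 = 0.029409
P(M+10) = 0.3031^5 = 0.002558
The M+2 peak is largest (0.357469); scaling to 100 gives 45.98 : 100.00 : 86.99 : 37.83 : 8.23 : 0.72.

45.98 : 100.00 : 86.99 : 37.83 : 8.23 : 0.72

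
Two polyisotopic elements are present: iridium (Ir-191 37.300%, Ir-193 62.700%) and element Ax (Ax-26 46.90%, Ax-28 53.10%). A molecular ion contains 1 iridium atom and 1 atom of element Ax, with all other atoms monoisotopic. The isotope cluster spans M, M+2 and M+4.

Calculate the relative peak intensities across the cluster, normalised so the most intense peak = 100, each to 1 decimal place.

Iridium pattern (n=1): 0.3730 : 0.6270
Element Ax pattern (n=1): 0.4690 : 0.5310
Convolve the two distributions (both contribute in 2-u steps):
  M: 0.3730×0.4690 = 0.174937
  M+2: 0.3730×0.5310 + 0.6270×0.4690 = 0.492126
  M+4: 0.6270×0.5310 = 0.332937
Scale to base peak (0.492126) = 100: 35.5 : 100.0 : 67.7

35.5 : 100.0 : 67.7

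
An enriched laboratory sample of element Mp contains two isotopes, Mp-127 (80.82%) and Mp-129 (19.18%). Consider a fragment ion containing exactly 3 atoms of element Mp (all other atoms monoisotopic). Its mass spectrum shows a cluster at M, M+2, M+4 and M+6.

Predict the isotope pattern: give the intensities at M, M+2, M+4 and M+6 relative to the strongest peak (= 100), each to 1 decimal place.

100.0 : 71.2 : 16.9 : 1.3

Each Mp atom is independently Mp-127 (p = 0.8082) or Mp-129 (q = 0.1918); the cluster is the binomial expansion (p + q)^3.
P(M) = 0.8082^3 = 0.527906
P(M+2) = 3 × 0.8082^2 × 0.1918^1 = 0.375844
P(M+4) = 3 × 0.8082^1 × 0.1918^2 = 0.089194
P(M+6) = 0.1918^3 = 0.007056
The M peak is largest (0.527906); scaling to 100 gives 100.0 : 71.2 : 16.9 : 1.3.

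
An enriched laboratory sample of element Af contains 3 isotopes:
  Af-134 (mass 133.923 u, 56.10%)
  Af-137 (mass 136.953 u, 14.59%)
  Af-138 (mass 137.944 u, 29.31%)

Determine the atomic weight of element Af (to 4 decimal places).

135.5436 u

Average mass = Σ (abundance × isotope mass) = 0.5610 × 133.923 + 0.1459 × 136.953 + 0.2931 × 137.944
= 75.13080 + 19.98144 + 40.43139 = 135.54363 u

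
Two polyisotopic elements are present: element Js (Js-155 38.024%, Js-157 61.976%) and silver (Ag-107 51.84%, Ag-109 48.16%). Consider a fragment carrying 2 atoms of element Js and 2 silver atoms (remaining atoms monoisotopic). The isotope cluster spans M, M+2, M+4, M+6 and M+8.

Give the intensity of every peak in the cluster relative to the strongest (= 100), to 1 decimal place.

10.4 : 53.4 : 100.0 : 80.9 : 23.9

Element Js pattern (n=2): 0.14458246 : 0.47131508 : 0.38410246
Silver pattern (n=2): 0.26873856 : 0.49932288 : 0.23193856
Convolve the two distributions (both contribute in 2-u steps):
  M: 0.14458246×0.26873856 = 0.038855
  M+2: 0.14458246×0.49932288 + 0.47131508×0.26873856 = 0.198854
  M+4: 0.14458246×0.23193856 + 0.47131508×0.49932288 + 0.38410246×0.26873856 = 0.372096
  M+6: 0.47131508×0.23193856 + 0.38410246×0.49932288 = 0.301107
  M+8: 0.38410246×0.23193856 = 0.089088
Scale to base peak (0.372096) = 100: 10.4 : 53.4 : 100.0 : 80.9 : 23.9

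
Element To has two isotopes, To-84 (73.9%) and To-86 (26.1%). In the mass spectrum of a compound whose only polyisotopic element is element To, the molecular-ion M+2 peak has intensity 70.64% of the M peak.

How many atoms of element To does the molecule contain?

With n To atoms, P(M+2)/P(M) = C(n,1)·p^(n−1)q / p^n = n·q/p = n · 0.261/0.739.
n = 0.7064 × 0.739/0.261 = 2.00 ≈ 2

2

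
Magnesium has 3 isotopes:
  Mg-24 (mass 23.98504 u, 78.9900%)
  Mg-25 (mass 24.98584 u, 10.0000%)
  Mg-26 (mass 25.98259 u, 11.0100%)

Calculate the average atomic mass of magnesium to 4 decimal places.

The abundance-weighted mean is 0.789900 × 23.98504 + 0.100000 × 24.98584 + 0.110100 × 25.98259
= 18.945783 + 2.498584 + 2.860683 = 24.305050 u

24.3051 u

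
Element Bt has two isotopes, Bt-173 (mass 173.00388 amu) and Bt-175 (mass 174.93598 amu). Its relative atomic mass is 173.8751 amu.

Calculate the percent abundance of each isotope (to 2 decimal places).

Bt-173: 54.91%, Bt-175: 45.09%

Writing the weighted mean with unknown fraction x of Bt-173:
173.00388·x + 174.93598·(1 − x) = 173.8751
(173.00388 − 174.93598)·x = 173.8751 − 174.93598
x = -1.06088 / -1.93210 = 0.54908 → 54.91% Bt-173, 45.09% Bt-175.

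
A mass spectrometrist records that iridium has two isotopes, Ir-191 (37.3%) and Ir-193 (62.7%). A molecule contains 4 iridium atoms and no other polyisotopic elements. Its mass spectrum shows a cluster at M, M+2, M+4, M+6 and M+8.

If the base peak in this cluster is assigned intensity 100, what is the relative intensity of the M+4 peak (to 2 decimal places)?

89.23

Binomial terms of (0.373 + 0.627)^4: M 0.0194, M+2 0.1302, M+4 0.3282, M+6 0.3678, M+8 0.1546 → M+6 is the base peak.
P(M+6) = C(4,3) × 0.373^1 × 0.627^3 = 4 × 0.3730 × 0.24649188 = 0.367766 (base)
P(M+4) = C(4,2) × 0.373^2 × 0.627^2 = 6 × 0.139129 × 0.393129 = 0.328174
Relative intensity = 0.328174 / 0.367766 × 100 = 89.23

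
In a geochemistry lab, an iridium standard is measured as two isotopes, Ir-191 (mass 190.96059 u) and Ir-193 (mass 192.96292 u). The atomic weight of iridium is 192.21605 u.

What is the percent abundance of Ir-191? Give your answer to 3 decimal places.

Let x be the fractional abundance of Ir-191; then Ir-193 has abundance 1 − x.
190.96059·x + 192.96292·(1 − x) = 192.21605
(190.96059 − 192.96292)·x = 192.21605 − 192.96292
x = -0.74687 / -2.00233 = 0.37300 → 37.300% Ir-191, 62.700% Ir-193.

37.300%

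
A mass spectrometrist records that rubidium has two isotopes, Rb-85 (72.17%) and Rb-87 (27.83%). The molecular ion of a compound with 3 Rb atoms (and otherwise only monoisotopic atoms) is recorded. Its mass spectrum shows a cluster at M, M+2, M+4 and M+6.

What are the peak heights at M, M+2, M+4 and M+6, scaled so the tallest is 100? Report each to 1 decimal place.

The 3 Rb atoms are independent, so intensities follow the terms of (0.7217 + 0.2783)^3.
P(M) = 0.7217^3 = 0.375898
P(M+2) = 3 × 0.7217^2 × 0.2783^1 = 0.434858
P(M+4) = 3 × 0.7217^1 × 0.2783^2 = 0.167689
P(M+6) = 0.2783^3 = 0.021555
The M+2 peak is largest (0.434858); scaling to 100 gives 86.4 : 100.0 : 38.6 : 5.0.

86.4 : 100.0 : 38.6 : 5.0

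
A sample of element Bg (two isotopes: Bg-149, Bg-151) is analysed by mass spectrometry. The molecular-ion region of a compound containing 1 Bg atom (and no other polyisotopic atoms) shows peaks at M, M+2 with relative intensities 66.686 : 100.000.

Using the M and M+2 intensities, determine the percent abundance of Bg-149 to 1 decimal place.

Let p = fractional abundance of Bg-149. I(M+2)/I(M) = [C(1,1)·p^0·(1−p)] / p^1 = 1·(1−p)/p = 100.000/66.686 = 1.4996
(1−p)/p = 1.4996/1 = 1.4996  ⇒  p = 1/(1 + 1.4996) = 0.4001
Bg-149: 40.0%, Bg-151: 60.0%.

40.0%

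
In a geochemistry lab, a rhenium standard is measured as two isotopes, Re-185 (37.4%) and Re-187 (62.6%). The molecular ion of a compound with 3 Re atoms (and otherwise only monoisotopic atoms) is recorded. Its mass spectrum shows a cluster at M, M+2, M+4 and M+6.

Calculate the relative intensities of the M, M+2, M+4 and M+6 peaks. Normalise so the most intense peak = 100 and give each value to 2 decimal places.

Each Re atom is independently Re-185 (p = 0.374) or Re-187 (q = 0.626); the cluster is the binomial expansion (p + q)^3.
P(M) = 0.374^3 = 0.052314
P(M+2) = 3 × 0.374^2 × 0.626^1 = 0.262687
P(M+4) = 3 × 0.374^1 × 0.626^2 = 0.439685
P(M+6) = 0.626^3 = 0.245314
The M+4 peak is largest (0.439685); scaling to 100 gives 11.90 : 59.74 : 100.00 : 55.79.

11.90 : 59.74 : 100.00 : 55.79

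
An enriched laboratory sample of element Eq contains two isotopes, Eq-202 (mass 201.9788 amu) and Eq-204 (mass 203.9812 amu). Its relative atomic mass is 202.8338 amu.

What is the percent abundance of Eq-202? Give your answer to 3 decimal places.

57.301%

Writing the weighted mean with unknown fraction x of Eq-202:
201.9788·x + 203.9812·(1 − x) = 202.8338
(201.9788 − 203.9812)·x = 202.8338 − 203.9812
x = -1.1474 / -2.0024 = 0.57301 → 57.301% Eq-202, 42.699% Eq-204.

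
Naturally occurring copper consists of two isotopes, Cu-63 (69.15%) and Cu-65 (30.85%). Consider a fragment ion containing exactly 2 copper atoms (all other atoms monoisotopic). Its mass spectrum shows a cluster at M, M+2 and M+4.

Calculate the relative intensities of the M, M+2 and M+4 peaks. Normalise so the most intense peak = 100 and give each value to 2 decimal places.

Each Cu atom is independently Cu-63 (p = 0.6915) or Cu-65 (q = 0.3085); the cluster is the binomial expansion (p + q)^2.
P(M) = 0.6915^2 = 0.478172
P(M+2) = 2 × 0.6915^1 × 0.3085^1 = 0.426656
P(M+4) = 0.3085^2 = 0.095172
The M peak is largest (0.478172); scaling to 100 gives 100.00 : 89.23 : 19.90.

100.00 : 89.23 : 19.90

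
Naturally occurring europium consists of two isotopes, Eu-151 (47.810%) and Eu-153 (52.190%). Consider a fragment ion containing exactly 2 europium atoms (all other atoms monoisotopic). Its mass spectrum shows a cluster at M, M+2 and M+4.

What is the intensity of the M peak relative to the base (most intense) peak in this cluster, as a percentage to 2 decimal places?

Binomial terms of (0.47810 + 0.52190)^2: M 0.2286, M+2 0.4990, M+4 0.2724 → M+2 is the base peak.
P(M+2) = C(2,1) × 0.47810^1 × 0.52190^1 = 2 × 0.4781 × 0.5219 = 0.499041 (base)
P(M) = C(2,0) × 0.47810^2 × 0.52190^0 = 1 × 0.22857961 × 1.0000 = 0.228580
Relative intensity = 0.228580 / 0.499041 × 100 = 45.80

45.80%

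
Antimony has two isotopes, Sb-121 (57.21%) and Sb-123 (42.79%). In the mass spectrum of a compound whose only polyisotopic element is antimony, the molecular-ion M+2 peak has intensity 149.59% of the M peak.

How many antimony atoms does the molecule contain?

2

With n Sb atoms, P(M+2)/P(M) = C(n,1)·p^(n−1)q / p^n = n·q/p = n · 0.4279/0.5721.
n = 1.4959 × 0.5721/0.4279 = 2.00 ≈ 2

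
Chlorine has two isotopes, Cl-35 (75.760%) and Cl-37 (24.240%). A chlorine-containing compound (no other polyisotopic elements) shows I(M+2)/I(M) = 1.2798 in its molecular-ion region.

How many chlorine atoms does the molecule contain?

4

For n independent Cl atoms, I(M+2)/I(M) = n · (abundance Cl-37) / (abundance Cl-35) = n · 0.24240/0.75760.
n = 1.2798 × 0.75760/0.24240 = 4.00 ≈ 4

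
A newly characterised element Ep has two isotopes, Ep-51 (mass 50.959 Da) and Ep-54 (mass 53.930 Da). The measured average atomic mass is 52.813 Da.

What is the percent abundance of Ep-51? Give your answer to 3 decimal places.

Writing the weighted mean with unknown fraction x of Ep-51:
50.959·x + 53.930·(1 − x) = 52.813
(50.959 − 53.930)·x = 52.813 − 53.930
x = -1.117 / -2.971 = 0.37597 → 37.597% Ep-51, 62.403% Ep-54.

37.597%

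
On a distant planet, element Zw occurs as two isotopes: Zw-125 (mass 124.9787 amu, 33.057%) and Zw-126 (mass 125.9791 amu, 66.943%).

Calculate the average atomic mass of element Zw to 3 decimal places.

125.648 amu

The abundance-weighted mean is 0.33057 × 124.9787 + 0.66943 × 125.9791
= 41.31421 + 84.33419 = 125.64840 amu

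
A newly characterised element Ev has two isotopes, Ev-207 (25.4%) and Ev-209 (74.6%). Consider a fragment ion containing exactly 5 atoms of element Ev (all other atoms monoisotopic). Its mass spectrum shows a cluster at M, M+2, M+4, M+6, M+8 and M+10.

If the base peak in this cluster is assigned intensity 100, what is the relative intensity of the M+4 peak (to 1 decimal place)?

Term probabilities: M 0.0011, M+2 0.0155, M+4 0.0912, M+6 0.2678, M+8 0.3933, M+10 0.2310. Base peak = M+8.
P(M+8) = C(5,4) × 0.254^1 × 0.746^4 = 5 × 0.2540 × 0.30971006 = 0.393332 (base)
P(M+4) = C(5,2) × 0.254^3 × 0.746^2 = 10 × 0.01638706 × 0.556516 = 0.091197
Relative intensity = 0.091197 / 0.393332 × 100 = 23.2

23.2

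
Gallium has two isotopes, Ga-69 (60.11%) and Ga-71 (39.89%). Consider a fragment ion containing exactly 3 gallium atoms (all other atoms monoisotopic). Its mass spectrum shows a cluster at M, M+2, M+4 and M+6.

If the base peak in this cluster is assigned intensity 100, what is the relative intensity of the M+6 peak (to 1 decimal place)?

14.7

Term probabilities: M 0.2172, M+2 0.4324, M+4 0.2869, M+6 0.0635. Base peak = M+2.
P(M+2) = C(3,1) × 0.6011^2 × 0.3989^1 = 3 × 0.36132121 × 0.3989 = 0.432393 (base)
P(M+6) = C(3,3) × 0.6011^0 × 0.3989^3 = 1 × 1.0000 × 0.06347345 = 0.063473
Relative intensity = 0.063473 / 0.432393 × 100 = 14.7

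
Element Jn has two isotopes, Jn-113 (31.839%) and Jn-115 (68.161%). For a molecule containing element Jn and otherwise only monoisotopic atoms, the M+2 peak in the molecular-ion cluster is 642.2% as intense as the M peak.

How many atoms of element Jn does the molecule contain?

3

For n independent Jn atoms, I(M+2)/I(M) = n · (abundance Jn-115) / (abundance Jn-113) = n · 0.68161/0.31839.
n = 6.422 × 0.31839/0.68161 = 3.00 ≈ 3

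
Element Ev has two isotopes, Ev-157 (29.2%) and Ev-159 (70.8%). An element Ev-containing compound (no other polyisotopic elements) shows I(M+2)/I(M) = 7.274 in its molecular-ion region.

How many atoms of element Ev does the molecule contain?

For n independent Ev atoms, I(M+2)/I(M) = n · (abundance Ev-159) / (abundance Ev-157) = n · 0.708/0.292.
n = 7.274 × 0.292/0.708 = 3.00 ≈ 3

3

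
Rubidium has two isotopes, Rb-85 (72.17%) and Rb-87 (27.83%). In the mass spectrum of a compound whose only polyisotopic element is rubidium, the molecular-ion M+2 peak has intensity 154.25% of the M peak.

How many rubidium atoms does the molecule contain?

4

For n independent Rb atoms, I(M+2)/I(M) = n · (abundance Rb-87) / (abundance Rb-85) = n · 0.2783/0.7217.
n = 1.5425 × 0.7217/0.2783 = 4.00 ≈ 4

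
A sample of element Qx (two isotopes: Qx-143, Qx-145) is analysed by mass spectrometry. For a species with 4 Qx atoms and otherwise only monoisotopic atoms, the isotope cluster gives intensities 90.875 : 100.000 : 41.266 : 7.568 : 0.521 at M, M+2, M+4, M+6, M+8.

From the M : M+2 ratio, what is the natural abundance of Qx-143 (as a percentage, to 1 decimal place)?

78.4%

If p is the fraction of Qx that is Qx-143, then I(M+2)/I(M) = [C(4,1)·p^3·(1−p)] / p^4 = 4·(1−p)/p = 100.000/90.875 = 1.1004
(1−p)/p = 1.1004/4 = 0.2751  ⇒  p = 1/(1 + 0.2751) = 0.7843
Qx-143: 78.4%, Qx-145: 21.6%.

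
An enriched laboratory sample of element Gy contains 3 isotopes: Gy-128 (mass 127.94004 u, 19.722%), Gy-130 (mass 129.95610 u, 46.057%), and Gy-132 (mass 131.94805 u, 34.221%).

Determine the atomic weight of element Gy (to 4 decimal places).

Weight each isotope mass by its fractional abundance: 0.19722 × 127.94004 + 0.46057 × 129.95610 + 0.34221 × 131.94805
= 25.232335 + 59.853881 + 45.153942 = 130.240158 u

130.2402 u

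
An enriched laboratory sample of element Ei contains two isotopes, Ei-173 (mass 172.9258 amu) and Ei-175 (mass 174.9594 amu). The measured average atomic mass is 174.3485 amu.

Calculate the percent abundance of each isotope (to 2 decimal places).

Ei-173: 30.04%, Ei-175: 69.96%

Let x be the fractional abundance of Ei-173; then Ei-175 has abundance 1 − x.
172.9258·x + 174.9594·(1 − x) = 174.3485
(172.9258 − 174.9594)·x = 174.3485 − 174.9594
x = -0.6109 / -2.0336 = 0.30040 → 30.04% Ei-173, 69.96% Ei-175.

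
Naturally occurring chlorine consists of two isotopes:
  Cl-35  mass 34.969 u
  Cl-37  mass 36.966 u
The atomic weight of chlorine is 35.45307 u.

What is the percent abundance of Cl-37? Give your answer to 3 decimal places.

24.240%

Let x be the fractional abundance of Cl-35; then Cl-37 has abundance 1 − x.
34.969·x + 36.966·(1 − x) = 35.45307
(34.969 − 36.966)·x = 35.45307 − 36.966
x = -1.51293 / -1.997 = 0.75760 → 75.760% Cl-35, 24.240% Cl-37.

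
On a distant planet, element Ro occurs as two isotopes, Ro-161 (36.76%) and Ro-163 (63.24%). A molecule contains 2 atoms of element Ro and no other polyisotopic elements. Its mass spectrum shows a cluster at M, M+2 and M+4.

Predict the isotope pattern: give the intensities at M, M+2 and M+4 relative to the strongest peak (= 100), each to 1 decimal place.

29.1 : 100.0 : 86.0

Each Ro atom is independently Ro-161 (p = 0.3676) or Ro-163 (q = 0.6324); the cluster is the binomial expansion (p + q)^2.
P(M) = 0.3676^2 = 0.135130
P(M+2) = 2 × 0.3676^1 × 0.6324^1 = 0.464940
P(M+4) = 0.6324^2 = 0.399930
The M+2 peak is largest (0.464940); scaling to 100 gives 29.1 : 100.0 : 86.0.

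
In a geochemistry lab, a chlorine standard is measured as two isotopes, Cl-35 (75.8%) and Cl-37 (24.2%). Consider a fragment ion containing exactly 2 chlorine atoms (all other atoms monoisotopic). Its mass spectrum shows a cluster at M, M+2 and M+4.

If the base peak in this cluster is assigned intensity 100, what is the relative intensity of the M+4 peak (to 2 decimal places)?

Binomial terms of (0.758 + 0.242)^2: M 0.5746, M+2 0.3669, M+4 0.0586 → M is the base peak.
P(M) = C(2,0) × 0.758^2 × 0.242^0 = 1 × 0.574564 × 1.0000 = 0.574564 (base)
P(M+4) = C(2,2) × 0.758^0 × 0.242^2 = 1 × 1.0000 × 0.058564 = 0.058564
Relative intensity = 0.058564 / 0.574564 × 100 = 10.19

10.19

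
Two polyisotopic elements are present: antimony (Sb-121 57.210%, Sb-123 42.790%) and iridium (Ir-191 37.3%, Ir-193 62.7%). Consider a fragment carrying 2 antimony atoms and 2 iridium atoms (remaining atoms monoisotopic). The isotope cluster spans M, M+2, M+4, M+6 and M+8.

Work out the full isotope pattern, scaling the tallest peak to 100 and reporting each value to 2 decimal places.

11.88 : 57.73 : 100.00 : 72.59 : 18.79

Antimony pattern (n=2): 0.32729841 : 0.48960318 : 0.18309841
Iridium pattern (n=2): 0.139129 : 0.467742 : 0.393129
Convolve the two distributions (both contribute in 2-u steps):
  M: 0.32729841×0.139129 = 0.045537
  M+2: 0.32729841×0.467742 + 0.48960318×0.139129 = 0.221209
  M+4: 0.32729841×0.393129 + 0.48960318×0.467742 + 0.18309841×0.139129 = 0.383153
  M+6: 0.48960318×0.393129 + 0.18309841×0.467742 = 0.278120
  M+8: 0.18309841×0.393129 = 0.071981
Scale to base peak (0.383153) = 100: 11.88 : 57.73 : 100.00 : 72.59 : 18.79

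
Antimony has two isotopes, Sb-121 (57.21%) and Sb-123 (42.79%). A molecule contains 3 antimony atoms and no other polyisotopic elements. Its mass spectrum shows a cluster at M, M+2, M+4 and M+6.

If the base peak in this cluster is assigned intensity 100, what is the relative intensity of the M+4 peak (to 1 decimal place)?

(0.5721 + 0.4279)^3 gives M 0.1872, M+2 0.4202, M+4 0.3143, M+6 0.0783; the largest is M+2.
P(M+2) = C(3,1) × 0.5721^2 × 0.4279^1 = 3 × 0.32729841 × 0.4279 = 0.420153 (base)
P(M+4) = C(3,2) × 0.5721^1 × 0.4279^2 = 3 × 0.5721 × 0.18309841 = 0.314252
Relative intensity = 0.314252 / 0.420153 × 100 = 74.8

74.8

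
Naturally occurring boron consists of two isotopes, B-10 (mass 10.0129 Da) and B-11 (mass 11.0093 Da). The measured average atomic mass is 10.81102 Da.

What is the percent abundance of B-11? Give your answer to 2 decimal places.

80.10%

Let x be the fractional abundance of B-10; then B-11 has abundance 1 − x.
10.0129·x + 11.0093·(1 − x) = 10.81102
(10.0129 − 11.0093)·x = 10.81102 − 11.0093
x = -0.19828 / -0.9964 = 0.19900 → 19.90% B-10, 80.10% B-11.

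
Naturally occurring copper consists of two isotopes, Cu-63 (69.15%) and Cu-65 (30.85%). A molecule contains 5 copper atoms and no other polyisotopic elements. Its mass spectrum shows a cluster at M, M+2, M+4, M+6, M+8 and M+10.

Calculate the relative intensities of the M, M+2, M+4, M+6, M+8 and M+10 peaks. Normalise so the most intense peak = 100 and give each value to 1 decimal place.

44.8 : 100.0 : 89.2 : 39.8 : 8.9 : 0.8

The 5 Cu atoms are independent, so intensities follow the terms of (0.6915 + 0.3085)^5.
P(M) = 0.6915^5 = 0.158111
P(M+2) = 5 × 0.6915^4 × 0.3085^1 = 0.352691
P(M+4) = 10 × 0.6915^3 × 0.3085^2 = 0.314693
P(M+6) = 10 × 0.6915^2 × 0.3085^3 = 0.140394
P(M+8) = 5 × 0.6915^1 × 0.3085^4 = 0.031317
P(M+10) = 0.3085^5 = 0.002794
The M+2 peak is largest (0.352691); scaling to 100 gives 44.8 : 100.0 : 89.2 : 39.8 : 8.9 : 0.8.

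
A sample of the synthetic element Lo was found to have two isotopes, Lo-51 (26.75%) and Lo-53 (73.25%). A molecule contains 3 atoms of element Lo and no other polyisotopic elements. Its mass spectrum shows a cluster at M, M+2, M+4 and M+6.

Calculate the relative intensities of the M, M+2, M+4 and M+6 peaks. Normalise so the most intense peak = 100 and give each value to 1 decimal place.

Each Lo atom is independently Lo-51 (p = 0.2675) or Lo-53 (q = 0.7325); the cluster is the binomial expansion (p + q)^3.
P(M) = 0.2675^3 = 0.019141
P(M+2) = 3 × 0.2675^2 × 0.7325^1 = 0.157245
P(M+4) = 3 × 0.2675^1 × 0.7325^2 = 0.430586
P(M+6) = 0.7325^3 = 0.393027
The M+4 peak is largest (0.430586); scaling to 100 gives 4.4 : 36.5 : 100.0 : 91.3.

4.4 : 36.5 : 100.0 : 91.3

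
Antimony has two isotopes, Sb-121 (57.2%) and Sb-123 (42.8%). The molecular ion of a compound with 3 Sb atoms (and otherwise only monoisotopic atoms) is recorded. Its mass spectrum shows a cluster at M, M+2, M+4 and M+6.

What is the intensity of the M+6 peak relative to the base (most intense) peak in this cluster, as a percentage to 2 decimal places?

18.66%

Binomial terms of (0.572 + 0.428)^3: M 0.1871, M+2 0.4201, M+4 0.3143, M+6 0.0784 → M+2 is the base peak.
P(M+2) = C(3,1) × 0.572^2 × 0.428^1 = 3 × 0.327184 × 0.4280 = 0.420104 (base)
P(M+6) = C(3,3) × 0.572^0 × 0.428^3 = 1 × 1.0000 × 0.07840275 = 0.078403
Relative intensity = 0.078403 / 0.420104 × 100 = 18.66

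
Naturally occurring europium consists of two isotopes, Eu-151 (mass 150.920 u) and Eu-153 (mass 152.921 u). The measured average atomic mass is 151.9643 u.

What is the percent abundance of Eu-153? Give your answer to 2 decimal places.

52.19%

Writing the weighted mean with unknown fraction x of Eu-151:
150.920·x + 152.921·(1 − x) = 151.9643
(150.920 − 152.921)·x = 151.9643 − 152.921
x = -0.9567 / -2.001 = 0.47811 → 47.81% Eu-151, 52.19% Eu-153.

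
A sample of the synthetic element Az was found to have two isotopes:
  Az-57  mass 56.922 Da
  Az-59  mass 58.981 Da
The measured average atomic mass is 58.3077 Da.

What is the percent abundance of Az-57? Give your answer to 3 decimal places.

With x = fraction of Az-57 (so Az-59 is 1 − x):
56.922·x + 58.981·(1 − x) = 58.3077
(56.922 − 58.981)·x = 58.3077 − 58.981
x = -0.6733 / -2.059 = 0.32700 → 32.700% Az-57, 67.300% Az-59.

32.700%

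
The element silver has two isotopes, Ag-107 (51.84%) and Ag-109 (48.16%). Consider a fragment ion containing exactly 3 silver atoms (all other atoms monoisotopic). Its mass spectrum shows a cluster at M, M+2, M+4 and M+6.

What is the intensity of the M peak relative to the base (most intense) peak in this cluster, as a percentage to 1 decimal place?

(0.5184 + 0.4816)^3 gives M 0.1393, M+2 0.3883, M+4 0.3607, M+6 0.1117; the largest is M+2.
P(M+2) = C(3,1) × 0.5184^2 × 0.4816^1 = 3 × 0.26873856 × 0.4816 = 0.388273 (base)
P(M) = C(3,0) × 0.5184^3 × 0.4816^0 = 1 × 0.13931407 × 1.0000 = 0.139314
Relative intensity = 0.139314 / 0.388273 × 100 = 35.9

35.9%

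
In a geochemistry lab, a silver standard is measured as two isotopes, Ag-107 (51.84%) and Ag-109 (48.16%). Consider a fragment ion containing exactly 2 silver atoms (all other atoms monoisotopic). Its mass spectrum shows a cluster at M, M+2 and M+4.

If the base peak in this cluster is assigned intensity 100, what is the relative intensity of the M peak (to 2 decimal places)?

53.82

(0.5184 + 0.4816)^2 gives M 0.2687, M+2 0.4993, M+4 0.2319; the largest is M+2.
P(M+2) = C(2,1) × 0.5184^1 × 0.4816^1 = 2 × 0.5184 × 0.4816 = 0.499323 (base)
P(M) = C(2,0) × 0.5184^2 × 0.4816^0 = 1 × 0.26873856 × 1.0000 = 0.268739
Relative intensity = 0.268739 / 0.499323 × 100 = 53.82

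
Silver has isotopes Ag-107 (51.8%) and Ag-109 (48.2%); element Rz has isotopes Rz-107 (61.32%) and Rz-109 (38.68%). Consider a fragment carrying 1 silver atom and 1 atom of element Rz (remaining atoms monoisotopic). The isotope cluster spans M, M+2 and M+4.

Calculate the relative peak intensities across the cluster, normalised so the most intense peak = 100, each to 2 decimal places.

Silver pattern (n=1): 0.5180 : 0.4820
Element Rz pattern (n=1): 0.6132 : 0.3868
Convolve the two distributions (both contribute in 2-u steps):
  M: 0.5180×0.6132 = 0.317638
  M+2: 0.5180×0.3868 + 0.4820×0.6132 = 0.495925
  M+4: 0.4820×0.3868 = 0.186438
Scale to base peak (0.495925) = 100: 64.05 : 100.00 : 37.59

64.05 : 100.00 : 37.59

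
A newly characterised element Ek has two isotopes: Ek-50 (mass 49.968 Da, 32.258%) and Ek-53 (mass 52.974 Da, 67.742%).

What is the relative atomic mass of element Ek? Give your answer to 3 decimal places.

The abundance-weighted mean is 0.32258 × 49.968 + 0.67742 × 52.974
= 16.1187 + 35.8856 = 52.0043 Da

52.004 Da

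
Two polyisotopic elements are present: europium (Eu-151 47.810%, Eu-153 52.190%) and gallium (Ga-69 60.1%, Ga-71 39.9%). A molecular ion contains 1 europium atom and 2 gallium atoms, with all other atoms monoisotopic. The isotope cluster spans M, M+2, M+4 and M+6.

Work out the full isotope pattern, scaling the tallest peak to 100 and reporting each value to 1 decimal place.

41.3 : 100.0 : 78.1 : 19.9

Europium pattern (n=1): 0.4781 : 0.5219
Gallium pattern (n=2): 0.361201 : 0.479598 : 0.159201
Convolve the two distributions (both contribute in 2-u steps):
  M: 0.4781×0.361201 = 0.172690
  M+2: 0.4781×0.479598 + 0.5219×0.361201 = 0.417807
  M+4: 0.4781×0.159201 + 0.5219×0.479598 = 0.326416
  M+6: 0.5219×0.159201 = 0.083087
Scale to base peak (0.417807) = 100: 41.3 : 100.0 : 78.1 : 19.9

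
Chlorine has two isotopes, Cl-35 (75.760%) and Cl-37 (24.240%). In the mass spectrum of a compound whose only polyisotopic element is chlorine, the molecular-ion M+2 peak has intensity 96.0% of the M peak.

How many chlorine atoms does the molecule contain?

For n independent Cl atoms, I(M+2)/I(M) = n · (abundance Cl-37) / (abundance Cl-35) = n · 0.24240/0.75760.
n = 0.960 × 0.75760/0.24240 = 3.00 ≈ 3

3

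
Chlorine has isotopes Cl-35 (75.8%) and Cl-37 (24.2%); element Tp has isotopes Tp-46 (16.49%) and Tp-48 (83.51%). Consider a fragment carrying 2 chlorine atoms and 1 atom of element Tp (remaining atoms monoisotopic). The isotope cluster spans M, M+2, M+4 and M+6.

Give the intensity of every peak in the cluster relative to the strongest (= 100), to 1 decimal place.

17.5 : 100.0 : 58.5 : 9.1

Chlorine pattern (n=2): 0.574564 : 0.366872 : 0.058564
Element Tp pattern (n=1): 0.1649 : 0.8351
Convolve the two distributions (both contribute in 2-u steps):
  M: 0.574564×0.1649 = 0.094746
  M+2: 0.574564×0.8351 + 0.366872×0.1649 = 0.540316
  M+4: 0.366872×0.8351 + 0.058564×0.1649 = 0.316032
  M+6: 0.058564×0.8351 = 0.048907
Scale to base peak (0.540316) = 100: 17.5 : 100.0 : 58.5 : 9.1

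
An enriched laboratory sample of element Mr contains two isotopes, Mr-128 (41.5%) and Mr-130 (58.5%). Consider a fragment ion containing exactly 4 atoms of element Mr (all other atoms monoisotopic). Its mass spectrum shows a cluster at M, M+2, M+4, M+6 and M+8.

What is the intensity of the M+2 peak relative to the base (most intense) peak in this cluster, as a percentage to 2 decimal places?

47.29%

(0.415 + 0.585)^4 gives M 0.0297, M+2 0.1672, M+4 0.3536, M+6 0.3323, M+8 0.1171; the largest is M+4.
P(M+4) = C(4,2) × 0.415^2 × 0.585^2 = 6 × 0.172225 × 0.342225 = 0.353638 (base)
P(M+2) = C(4,1) × 0.415^3 × 0.585^1 = 4 × 0.07147337 × 0.5850 = 0.167248
Relative intensity = 0.167248 / 0.353638 × 100 = 47.29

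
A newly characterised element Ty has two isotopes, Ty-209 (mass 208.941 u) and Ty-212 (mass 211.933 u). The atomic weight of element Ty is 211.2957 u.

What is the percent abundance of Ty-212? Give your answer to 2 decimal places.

78.70%

With x = fraction of Ty-209 (so Ty-212 is 1 − x):
208.941·x + 211.933·(1 − x) = 211.2957
(208.941 − 211.933)·x = 211.2957 − 211.933
x = -0.6373 / -2.992 = 0.21300 → 21.30% Ty-209, 78.70% Ty-212.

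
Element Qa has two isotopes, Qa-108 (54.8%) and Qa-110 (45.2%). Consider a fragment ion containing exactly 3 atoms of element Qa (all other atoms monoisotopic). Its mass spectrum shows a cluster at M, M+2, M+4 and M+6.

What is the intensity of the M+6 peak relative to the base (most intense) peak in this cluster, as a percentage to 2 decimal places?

22.68%

Term probabilities: M 0.1646, M+2 0.4072, M+4 0.3359, M+6 0.0923. Base peak = M+2.
P(M+2) = C(3,1) × 0.548^2 × 0.452^1 = 3 × 0.300304 × 0.4520 = 0.407212 (base)
P(M+6) = C(3,3) × 0.548^0 × 0.452^3 = 1 × 1.0000 × 0.09234541 = 0.092345
Relative intensity = 0.092345 / 0.407212 × 100 = 22.68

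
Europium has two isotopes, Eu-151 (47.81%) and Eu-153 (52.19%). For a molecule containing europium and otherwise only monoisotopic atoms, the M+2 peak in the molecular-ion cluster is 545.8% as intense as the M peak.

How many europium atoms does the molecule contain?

With n Eu atoms, P(M+2)/P(M) = C(n,1)·p^(n−1)q / p^n = n·q/p = n · 0.5219/0.4781.
n = 5.458 × 0.4781/0.5219 = 5.00 ≈ 5

5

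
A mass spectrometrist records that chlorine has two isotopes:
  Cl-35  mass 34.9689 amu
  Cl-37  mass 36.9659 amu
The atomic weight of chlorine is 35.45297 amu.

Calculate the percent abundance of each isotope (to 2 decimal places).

Writing the weighted mean with unknown fraction x of Cl-35:
34.9689·x + 36.9659·(1 − x) = 35.45297
(34.9689 − 36.9659)·x = 35.45297 − 36.9659
x = -1.51293 / -1.9970 = 0.75760 → 75.76% Cl-35, 24.24% Cl-37.

Cl-35: 75.76%, Cl-37: 24.24%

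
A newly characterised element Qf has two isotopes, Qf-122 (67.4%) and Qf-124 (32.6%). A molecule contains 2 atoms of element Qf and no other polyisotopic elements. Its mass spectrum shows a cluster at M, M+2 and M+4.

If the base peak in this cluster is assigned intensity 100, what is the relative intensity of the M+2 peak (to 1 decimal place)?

(0.674 + 0.326)^2 gives M 0.4543, M+2 0.4394, M+4 0.1063; the largest is M.
P(M) = C(2,0) × 0.674^2 × 0.326^0 = 1 × 0.454276 × 1.0000 = 0.454276 (base)
P(M+2) = C(2,1) × 0.674^1 × 0.326^1 = 2 × 0.6740 × 0.3260 = 0.439448
Relative intensity = 0.439448 / 0.454276 × 100 = 96.7

96.7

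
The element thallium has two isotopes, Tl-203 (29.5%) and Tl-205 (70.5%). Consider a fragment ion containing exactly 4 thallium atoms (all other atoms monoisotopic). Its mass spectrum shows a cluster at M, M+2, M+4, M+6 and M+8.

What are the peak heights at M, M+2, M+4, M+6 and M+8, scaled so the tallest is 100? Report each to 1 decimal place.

1.8 : 17.5 : 62.8 : 100.0 : 59.7

The 4 Tl atoms are independent, so intensities follow the terms of (0.295 + 0.705)^4.
P(M) = 0.295^4 = 0.007573
P(M+2) = 4 × 0.295^3 × 0.705^1 = 0.072396
P(M+4) = 6 × 0.295^2 × 0.705^2 = 0.259522
P(M+6) = 4 × 0.295^1 × 0.705^3 = 0.413475
P(M+8) = 0.705^4 = 0.247034
The M+6 peak is largest (0.413475); scaling to 100 gives 1.8 : 17.5 : 62.8 : 100.0 : 59.7.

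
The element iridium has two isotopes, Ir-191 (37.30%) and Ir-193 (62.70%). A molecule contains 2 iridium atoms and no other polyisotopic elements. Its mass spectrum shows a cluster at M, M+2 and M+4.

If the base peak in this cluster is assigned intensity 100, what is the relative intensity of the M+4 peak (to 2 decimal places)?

(0.3730 + 0.6270)^2 gives M 0.1391, M+2 0.4677, M+4 0.3931; the largest is M+2.
P(M+2) = C(2,1) × 0.3730^1 × 0.6270^1 = 2 × 0.3730 × 0.6270 = 0.467742 (base)
P(M+4) = C(2,2) × 0.3730^0 × 0.6270^2 = 1 × 1.0000 × 0.393129 = 0.393129
Relative intensity = 0.393129 / 0.467742 × 100 = 84.05

84.05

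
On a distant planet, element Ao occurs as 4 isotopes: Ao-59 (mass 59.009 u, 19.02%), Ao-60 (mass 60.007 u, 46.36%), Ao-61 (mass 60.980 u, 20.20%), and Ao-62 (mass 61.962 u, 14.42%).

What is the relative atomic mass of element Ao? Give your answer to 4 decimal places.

60.2956 u

Weight each isotope mass by its fractional abundance: 0.1902 × 59.009 + 0.4636 × 60.007 + 0.2020 × 60.980 + 0.1442 × 61.962
= 11.22351 + 27.81925 + 12.31796 + 8.93492 = 60.29564 u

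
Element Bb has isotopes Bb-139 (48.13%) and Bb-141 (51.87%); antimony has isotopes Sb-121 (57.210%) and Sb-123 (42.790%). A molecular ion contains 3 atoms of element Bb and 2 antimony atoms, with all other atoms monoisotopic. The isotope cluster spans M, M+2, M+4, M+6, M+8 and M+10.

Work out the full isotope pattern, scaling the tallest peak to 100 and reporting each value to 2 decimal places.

Element Bb pattern (n=3): 0.111493 : 0.36047008 : 0.38848085 : 0.13955607
Antimony pattern (n=2): 0.32729841 : 0.48960318 : 0.18309841
Convolve the two distributions (both contribute in 2-u steps):
  M: 0.111493×0.32729841 = 0.036491
  M+2: 0.111493×0.48960318 + 0.36047008×0.32729841 = 0.172569
  M+4: 0.111493×0.18309841 + 0.36047008×0.48960318 + 0.38848085×0.32729841 = 0.324051
  M+6: 0.36047008×0.18309841 + 0.38848085×0.48960318 + 0.13955607×0.32729841 = 0.301879
  M+8: 0.38848085×0.18309841 + 0.13955607×0.48960318 = 0.139457
  M+10: 0.13955607×0.18309841 = 0.025552
Scale to base peak (0.324051) = 100: 11.26 : 53.25 : 100.00 : 93.16 : 43.04 : 7.89

11.26 : 53.25 : 100.00 : 93.16 : 43.04 : 7.89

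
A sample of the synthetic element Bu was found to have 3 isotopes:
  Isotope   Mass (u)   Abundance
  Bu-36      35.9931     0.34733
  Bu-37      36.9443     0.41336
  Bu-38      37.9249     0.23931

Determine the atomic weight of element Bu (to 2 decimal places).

36.85 u

The abundance-weighted mean is 0.34733 × 35.9931 + 0.41336 × 36.9443 + 0.23931 × 37.9249
= 12.50148 + 15.27130 + 9.07581 = 36.84859 u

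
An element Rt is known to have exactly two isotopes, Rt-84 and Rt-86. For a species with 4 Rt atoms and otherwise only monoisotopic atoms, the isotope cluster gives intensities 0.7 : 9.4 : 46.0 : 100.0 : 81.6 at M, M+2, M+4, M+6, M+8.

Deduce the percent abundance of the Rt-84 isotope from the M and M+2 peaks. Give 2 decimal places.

22.95%

If p is the fraction of Rt that is Rt-84, then I(M+2)/I(M) = [C(4,1)·p^3·(1−p)] / p^4 = 4·(1−p)/p = 9.4/0.7 = 13.4286
(1−p)/p = 13.4286/4 = 3.3571  ⇒  p = 1/(1 + 3.3571) = 0.2295
Rt-84: 22.95%, Rt-86: 77.05%.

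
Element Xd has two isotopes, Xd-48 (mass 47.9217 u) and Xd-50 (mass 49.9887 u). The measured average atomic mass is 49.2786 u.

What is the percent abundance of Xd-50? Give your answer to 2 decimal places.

65.65%

Writing the weighted mean with unknown fraction x of Xd-48:
47.9217·x + 49.9887·(1 − x) = 49.2786
(47.9217 − 49.9887)·x = 49.2786 − 49.9887
x = -0.7101 / -2.0670 = 0.34354 → 34.35% Xd-48, 65.65% Xd-50.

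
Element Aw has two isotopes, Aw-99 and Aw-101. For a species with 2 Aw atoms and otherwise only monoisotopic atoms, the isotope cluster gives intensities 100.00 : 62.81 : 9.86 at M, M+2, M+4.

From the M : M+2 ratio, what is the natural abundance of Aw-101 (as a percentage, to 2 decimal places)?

Write p for the Aw-99 fraction. I(M+2)/I(M) = [C(2,1)·p^1·(1−p)] / p^2 = 2·(1−p)/p = 62.81/100.00 = 0.6281
(1−p)/p = 0.6281/2 = 0.3140  ⇒  p = 1/(1 + 0.3140) = 0.7610
Aw-99: 76.10%, Aw-101: 23.90%.

23.90%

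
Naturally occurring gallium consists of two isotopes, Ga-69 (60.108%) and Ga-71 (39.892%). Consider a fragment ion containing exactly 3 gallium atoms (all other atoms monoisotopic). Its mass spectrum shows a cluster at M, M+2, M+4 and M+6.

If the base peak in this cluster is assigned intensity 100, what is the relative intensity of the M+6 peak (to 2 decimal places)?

Term probabilities: M 0.2172, M+2 0.4324, M+4 0.2870, M+6 0.0635. Base peak = M+2.
P(M+2) = C(3,1) × 0.60108^2 × 0.39892^1 = 3 × 0.36129717 × 0.39892 = 0.432386 (base)
P(M+6) = C(3,3) × 0.60108^0 × 0.39892^3 = 1 × 1.0000 × 0.063483 = 0.063483
Relative intensity = 0.063483 / 0.432386 × 100 = 14.68

14.68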